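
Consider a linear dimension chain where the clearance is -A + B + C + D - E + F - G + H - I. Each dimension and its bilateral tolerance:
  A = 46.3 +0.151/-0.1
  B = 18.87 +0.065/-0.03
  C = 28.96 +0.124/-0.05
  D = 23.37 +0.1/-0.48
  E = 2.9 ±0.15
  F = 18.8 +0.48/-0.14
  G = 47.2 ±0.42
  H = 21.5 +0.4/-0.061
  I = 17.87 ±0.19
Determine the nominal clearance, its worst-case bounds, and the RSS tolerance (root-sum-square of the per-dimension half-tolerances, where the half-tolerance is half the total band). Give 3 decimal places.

nominal=-2.770 wc=[-4.442,-0.741] rss=0.703

Stack each dimension's contribution:
  -A: nom -46.300 → Σnom=-46.300; wc +0.100/-0.151 → slack +0.100/-0.151; half-tol=0.126, Σhalf²=0.015750
  +B: nom +18.870 → Σnom=-27.430; wc +0.065/-0.030 → slack +0.165/-0.181; half-tol=0.048, Σhalf²=0.018007
  +C: nom +28.960 → Σnom=1.530; wc +0.124/-0.050 → slack +0.289/-0.231; half-tol=0.087, Σhalf²=0.025576
  +D: nom +23.370 → Σnom=24.900; wc +0.100/-0.480 → slack +0.389/-0.711; half-tol=0.290, Σhalf²=0.109675
  -E: nom -2.900 → Σnom=22.000; wc +0.150/-0.150 → slack +0.539/-0.861; half-tol=0.150, Σhalf²=0.132176
  +F: nom +18.800 → Σnom=40.800; wc +0.480/-0.140 → slack +1.019/-1.001; half-tol=0.310, Σhalf²=0.228276
  -G: nom -47.200 → Σnom=-6.400; wc +0.420/-0.420 → slack +1.439/-1.421; half-tol=0.420, Σhalf²=0.404675
  +H: nom +21.500 → Σnom=15.100; wc +0.400/-0.061 → slack +1.839/-1.482; half-tol=0.231, Σhalf²=0.457806
  -I: nom -17.870 → Σnom=-2.770; wc +0.190/-0.190 → slack +2.029/-1.672; half-tol=0.190, Σhalf²=0.493906
Nominal = -2.770. Worst-case = [-2.770 - 1.672, -2.770 + 2.029] = [-4.442, -0.741]. RSS = √0.493906 = 0.703.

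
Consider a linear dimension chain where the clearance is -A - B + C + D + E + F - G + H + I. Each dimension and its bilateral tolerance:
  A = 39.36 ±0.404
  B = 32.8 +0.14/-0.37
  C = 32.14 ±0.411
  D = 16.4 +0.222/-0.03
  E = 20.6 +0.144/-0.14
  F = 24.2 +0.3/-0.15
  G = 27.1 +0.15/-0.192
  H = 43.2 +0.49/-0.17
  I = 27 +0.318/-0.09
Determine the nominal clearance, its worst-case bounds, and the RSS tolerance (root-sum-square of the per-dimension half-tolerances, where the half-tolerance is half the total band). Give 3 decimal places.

nominal=64.280 wc=[62.595,67.131] rss=0.815

Stack each dimension's contribution:
  -A: nom -39.360 → Σnom=-39.360; wc +0.404/-0.404 → slack +0.404/-0.404; half-tol=0.404, Σhalf²=0.163216
  -B: nom -32.800 → Σnom=-72.160; wc +0.370/-0.140 → slack +0.774/-0.544; half-tol=0.255, Σhalf²=0.228241
  +C: nom +32.140 → Σnom=-40.020; wc +0.411/-0.411 → slack +1.185/-0.955; half-tol=0.411, Σhalf²=0.397162
  +D: nom +16.400 → Σnom=-23.620; wc +0.222/-0.030 → slack +1.407/-0.985; half-tol=0.126, Σhalf²=0.413038
  +E: nom +20.600 → Σnom=-3.020; wc +0.144/-0.140 → slack +1.551/-1.125; half-tol=0.142, Σhalf²=0.433202
  +F: nom +24.200 → Σnom=21.180; wc +0.300/-0.150 → slack +1.851/-1.275; half-tol=0.225, Σhalf²=0.483827
  -G: nom -27.100 → Σnom=-5.920; wc +0.192/-0.150 → slack +2.043/-1.425; half-tol=0.171, Σhalf²=0.513068
  +H: nom +43.200 → Σnom=37.280; wc +0.490/-0.170 → slack +2.533/-1.595; half-tol=0.330, Σhalf²=0.621968
  +I: nom +27.000 → Σnom=64.280; wc +0.318/-0.090 → slack +2.851/-1.685; half-tol=0.204, Σhalf²=0.663584
Nominal = 64.280. Worst-case = [64.280 - 1.685, 64.280 + 2.851] = [62.595, 67.131]. RSS = √0.663584 = 0.815.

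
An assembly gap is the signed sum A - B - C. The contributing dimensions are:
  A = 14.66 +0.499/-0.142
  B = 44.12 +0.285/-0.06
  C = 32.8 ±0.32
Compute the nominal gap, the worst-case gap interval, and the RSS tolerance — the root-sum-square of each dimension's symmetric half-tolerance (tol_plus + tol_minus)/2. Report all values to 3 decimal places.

Stack each dimension's contribution:
  +A: nom +14.660 → Σnom=14.660; wc +0.499/-0.142 → slack +0.499/-0.142; half-tol=0.321, Σhalf²=0.102720
  -B: nom -44.120 → Σnom=-29.460; wc +0.060/-0.285 → slack +0.559/-0.427; half-tol=0.172, Σhalf²=0.132476
  -C: nom -32.800 → Σnom=-62.260; wc +0.320/-0.320 → slack +0.879/-0.747; half-tol=0.320, Σhalf²=0.234876
Nominal = -62.260. Worst-case = [-62.260 - 0.747, -62.260 + 0.879] = [-63.007, -61.381]. RSS = √0.234876 = 0.485.

nominal=-62.260 wc=[-63.007,-61.381] rss=0.485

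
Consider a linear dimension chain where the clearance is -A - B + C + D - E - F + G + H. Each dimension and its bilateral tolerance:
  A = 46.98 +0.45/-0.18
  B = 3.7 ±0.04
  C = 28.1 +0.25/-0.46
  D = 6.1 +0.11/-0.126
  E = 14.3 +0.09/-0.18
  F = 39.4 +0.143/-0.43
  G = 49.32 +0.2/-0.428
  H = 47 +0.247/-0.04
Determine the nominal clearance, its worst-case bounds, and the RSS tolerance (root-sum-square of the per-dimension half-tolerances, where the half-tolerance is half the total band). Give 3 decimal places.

Stack each dimension's contribution:
  -A: nom -46.980 → Σnom=-46.980; wc +0.180/-0.450 → slack +0.180/-0.450; half-tol=0.315, Σhalf²=0.099225
  -B: nom -3.700 → Σnom=-50.680; wc +0.040/-0.040 → slack +0.220/-0.490; half-tol=0.040, Σhalf²=0.100825
  +C: nom +28.100 → Σnom=-22.580; wc +0.250/-0.460 → slack +0.470/-0.950; half-tol=0.355, Σhalf²=0.226850
  +D: nom +6.100 → Σnom=-16.480; wc +0.110/-0.126 → slack +0.580/-1.076; half-tol=0.118, Σhalf²=0.240774
  -E: nom -14.300 → Σnom=-30.780; wc +0.180/-0.090 → slack +0.760/-1.166; half-tol=0.135, Σhalf²=0.258999
  -F: nom -39.400 → Σnom=-70.180; wc +0.430/-0.143 → slack +1.190/-1.309; half-tol=0.286, Σhalf²=0.341081
  +G: nom +49.320 → Σnom=-20.860; wc +0.200/-0.428 → slack +1.390/-1.737; half-tol=0.314, Σhalf²=0.439677
  +H: nom +47.000 → Σnom=26.140; wc +0.247/-0.040 → slack +1.637/-1.777; half-tol=0.143, Σhalf²=0.460269
Nominal = 26.140. Worst-case = [26.140 - 1.777, 26.140 + 1.637] = [24.363, 27.777]. RSS = √0.460269 = 0.678.

nominal=26.140 wc=[24.363,27.777] rss=0.678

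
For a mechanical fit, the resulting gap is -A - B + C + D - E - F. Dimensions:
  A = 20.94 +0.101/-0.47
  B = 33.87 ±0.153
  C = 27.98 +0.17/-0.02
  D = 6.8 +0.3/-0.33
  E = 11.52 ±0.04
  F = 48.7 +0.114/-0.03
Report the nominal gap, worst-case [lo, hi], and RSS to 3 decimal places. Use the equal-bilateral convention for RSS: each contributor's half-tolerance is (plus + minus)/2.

Stack each dimension's contribution:
  -A: nom -20.940 → Σnom=-20.940; wc +0.470/-0.101 → slack +0.470/-0.101; half-tol=0.285, Σhalf²=0.081510
  -B: nom -33.870 → Σnom=-54.810; wc +0.153/-0.153 → slack +0.623/-0.254; half-tol=0.153, Σhalf²=0.104919
  +C: nom +27.980 → Σnom=-26.830; wc +0.170/-0.020 → slack +0.793/-0.274; half-tol=0.095, Σhalf²=0.113944
  +D: nom +6.800 → Σnom=-20.030; wc +0.300/-0.330 → slack +1.093/-0.604; half-tol=0.315, Σhalf²=0.213169
  -E: nom -11.520 → Σnom=-31.550; wc +0.040/-0.040 → slack +1.133/-0.644; half-tol=0.040, Σhalf²=0.214769
  -F: nom -48.700 → Σnom=-80.250; wc +0.030/-0.114 → slack +1.163/-0.758; half-tol=0.072, Σhalf²=0.219953
Nominal = -80.250. Worst-case = [-80.250 - 0.758, -80.250 + 1.163] = [-81.008, -79.087]. RSS = √0.219953 = 0.469.

nominal=-80.250 wc=[-81.008,-79.087] rss=0.469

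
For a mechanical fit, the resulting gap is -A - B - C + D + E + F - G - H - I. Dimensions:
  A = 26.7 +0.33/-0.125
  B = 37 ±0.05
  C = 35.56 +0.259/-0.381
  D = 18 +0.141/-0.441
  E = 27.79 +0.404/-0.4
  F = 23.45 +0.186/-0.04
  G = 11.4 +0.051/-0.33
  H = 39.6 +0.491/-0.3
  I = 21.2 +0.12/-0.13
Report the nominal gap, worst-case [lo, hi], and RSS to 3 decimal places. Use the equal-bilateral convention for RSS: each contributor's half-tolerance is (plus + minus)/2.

Stack each dimension's contribution:
  -A: nom -26.700 → Σnom=-26.700; wc +0.125/-0.330 → slack +0.125/-0.330; half-tol=0.228, Σhalf²=0.051756
  -B: nom -37.000 → Σnom=-63.700; wc +0.050/-0.050 → slack +0.175/-0.380; half-tol=0.050, Σhalf²=0.054256
  -C: nom -35.560 → Σnom=-99.260; wc +0.381/-0.259 → slack +0.556/-0.639; half-tol=0.320, Σhalf²=0.156656
  +D: nom +18.000 → Σnom=-81.260; wc +0.141/-0.441 → slack +0.697/-1.080; half-tol=0.291, Σhalf²=0.241337
  +E: nom +27.790 → Σnom=-53.470; wc +0.404/-0.400 → slack +1.101/-1.480; half-tol=0.402, Σhalf²=0.402941
  +F: nom +23.450 → Σnom=-30.020; wc +0.186/-0.040 → slack +1.287/-1.520; half-tol=0.113, Σhalf²=0.415710
  -G: nom -11.400 → Σnom=-41.420; wc +0.330/-0.051 → slack +1.617/-1.571; half-tol=0.191, Σhalf²=0.452001
  -H: nom -39.600 → Σnom=-81.020; wc +0.300/-0.491 → slack +1.917/-2.062; half-tol=0.395, Σhalf²=0.608421
  -I: nom -21.200 → Σnom=-102.220; wc +0.130/-0.120 → slack +2.047/-2.182; half-tol=0.125, Σhalf²=0.624046
Nominal = -102.220. Worst-case = [-102.220 - 2.182, -102.220 + 2.047] = [-104.402, -100.173]. RSS = √0.624046 = 0.790.

nominal=-102.220 wc=[-104.402,-100.173] rss=0.790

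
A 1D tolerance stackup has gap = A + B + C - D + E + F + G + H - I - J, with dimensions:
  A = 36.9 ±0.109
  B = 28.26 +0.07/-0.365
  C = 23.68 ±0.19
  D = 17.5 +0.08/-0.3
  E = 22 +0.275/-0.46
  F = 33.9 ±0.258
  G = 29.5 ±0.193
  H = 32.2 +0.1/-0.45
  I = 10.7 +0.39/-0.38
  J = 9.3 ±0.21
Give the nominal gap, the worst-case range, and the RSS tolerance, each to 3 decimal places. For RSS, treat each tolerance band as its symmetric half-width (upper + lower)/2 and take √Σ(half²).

nominal=168.940 wc=[166.235,171.025] rss=0.799

Stack each dimension's contribution:
  +A: nom +36.900 → Σnom=36.900; wc +0.109/-0.109 → slack +0.109/-0.109; half-tol=0.109, Σhalf²=0.011881
  +B: nom +28.260 → Σnom=65.160; wc +0.070/-0.365 → slack +0.179/-0.474; half-tol=0.217, Σhalf²=0.059187
  +C: nom +23.680 → Σnom=88.840; wc +0.190/-0.190 → slack +0.369/-0.664; half-tol=0.190, Σhalf²=0.095287
  -D: nom -17.500 → Σnom=71.340; wc +0.300/-0.080 → slack +0.669/-0.744; half-tol=0.190, Σhalf²=0.131387
  +E: nom +22.000 → Σnom=93.340; wc +0.275/-0.460 → slack +0.944/-1.204; half-tol=0.368, Σhalf²=0.266444
  +F: nom +33.900 → Σnom=127.240; wc +0.258/-0.258 → slack +1.202/-1.462; half-tol=0.258, Σhalf²=0.333008
  +G: nom +29.500 → Σnom=156.740; wc +0.193/-0.193 → slack +1.395/-1.655; half-tol=0.193, Σhalf²=0.370257
  +H: nom +32.200 → Σnom=188.940; wc +0.100/-0.450 → slack +1.495/-2.105; half-tol=0.275, Σhalf²=0.445882
  -I: nom -10.700 → Σnom=178.240; wc +0.380/-0.390 → slack +1.875/-2.495; half-tol=0.385, Σhalf²=0.594107
  -J: nom -9.300 → Σnom=168.940; wc +0.210/-0.210 → slack +2.085/-2.705; half-tol=0.210, Σhalf²=0.638207
Nominal = 168.940. Worst-case = [168.940 - 2.705, 168.940 + 2.085] = [166.235, 171.025]. RSS = √0.638207 = 0.799.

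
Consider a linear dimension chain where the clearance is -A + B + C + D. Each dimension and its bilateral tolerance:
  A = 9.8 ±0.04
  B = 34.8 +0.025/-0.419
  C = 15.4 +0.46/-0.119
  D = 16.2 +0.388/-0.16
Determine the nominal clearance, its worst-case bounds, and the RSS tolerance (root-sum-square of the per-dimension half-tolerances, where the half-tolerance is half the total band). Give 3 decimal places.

Stack each dimension's contribution:
  -A: nom -9.800 → Σnom=-9.800; wc +0.040/-0.040 → slack +0.040/-0.040; half-tol=0.040, Σhalf²=0.001600
  +B: nom +34.800 → Σnom=25.000; wc +0.025/-0.419 → slack +0.065/-0.459; half-tol=0.222, Σhalf²=0.050884
  +C: nom +15.400 → Σnom=40.400; wc +0.460/-0.119 → slack +0.525/-0.578; half-tol=0.289, Σhalf²=0.134694
  +D: nom +16.200 → Σnom=56.600; wc +0.388/-0.160 → slack +0.913/-0.738; half-tol=0.274, Σhalf²=0.209770
Nominal = 56.600. Worst-case = [56.600 - 0.738, 56.600 + 0.913] = [55.862, 57.513]. RSS = √0.209770 = 0.458.

nominal=56.600 wc=[55.862,57.513] rss=0.458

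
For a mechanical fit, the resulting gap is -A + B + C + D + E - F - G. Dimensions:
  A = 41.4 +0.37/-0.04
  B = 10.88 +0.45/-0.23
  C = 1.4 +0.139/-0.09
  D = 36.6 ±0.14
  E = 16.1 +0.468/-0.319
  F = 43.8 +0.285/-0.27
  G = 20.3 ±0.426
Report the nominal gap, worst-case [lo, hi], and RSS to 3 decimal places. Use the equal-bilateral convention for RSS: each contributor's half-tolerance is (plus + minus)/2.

nominal=-40.520 wc=[-42.380,-38.587] rss=0.777

Stack each dimension's contribution:
  -A: nom -41.400 → Σnom=-41.400; wc +0.040/-0.370 → slack +0.040/-0.370; half-tol=0.205, Σhalf²=0.042025
  +B: nom +10.880 → Σnom=-30.520; wc +0.450/-0.230 → slack +0.490/-0.600; half-tol=0.340, Σhalf²=0.157625
  +C: nom +1.400 → Σnom=-29.120; wc +0.139/-0.090 → slack +0.629/-0.690; half-tol=0.115, Σhalf²=0.170735
  +D: nom +36.600 → Σnom=7.480; wc +0.140/-0.140 → slack +0.769/-0.830; half-tol=0.140, Σhalf²=0.190335
  +E: nom +16.100 → Σnom=23.580; wc +0.468/-0.319 → slack +1.237/-1.149; half-tol=0.394, Σhalf²=0.345178
  -F: nom -43.800 → Σnom=-20.220; wc +0.270/-0.285 → slack +1.507/-1.434; half-tol=0.277, Σhalf²=0.422184
  -G: nom -20.300 → Σnom=-40.520; wc +0.426/-0.426 → slack +1.933/-1.860; half-tol=0.426, Σhalf²=0.603660
Nominal = -40.520. Worst-case = [-40.520 - 1.860, -40.520 + 1.933] = [-42.380, -38.587]. RSS = √0.603660 = 0.777.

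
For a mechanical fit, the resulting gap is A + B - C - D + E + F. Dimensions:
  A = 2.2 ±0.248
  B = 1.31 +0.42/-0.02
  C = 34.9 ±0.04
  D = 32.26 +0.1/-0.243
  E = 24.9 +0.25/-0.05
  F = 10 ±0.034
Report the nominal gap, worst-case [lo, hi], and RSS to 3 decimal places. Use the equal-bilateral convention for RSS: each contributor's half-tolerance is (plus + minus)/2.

nominal=-28.750 wc=[-29.242,-27.515] rss=0.406

Stack each dimension's contribution:
  +A: nom +2.200 → Σnom=2.200; wc +0.248/-0.248 → slack +0.248/-0.248; half-tol=0.248, Σhalf²=0.061504
  +B: nom +1.310 → Σnom=3.510; wc +0.420/-0.020 → slack +0.668/-0.268; half-tol=0.220, Σhalf²=0.109904
  -C: nom -34.900 → Σnom=-31.390; wc +0.040/-0.040 → slack +0.708/-0.308; half-tol=0.040, Σhalf²=0.111504
  -D: nom -32.260 → Σnom=-63.650; wc +0.243/-0.100 → slack +0.951/-0.408; half-tol=0.171, Σhalf²=0.140916
  +E: nom +24.900 → Σnom=-38.750; wc +0.250/-0.050 → slack +1.201/-0.458; half-tol=0.150, Σhalf²=0.163416
  +F: nom +10.000 → Σnom=-28.750; wc +0.034/-0.034 → slack +1.235/-0.492; half-tol=0.034, Σhalf²=0.164572
Nominal = -28.750. Worst-case = [-28.750 - 0.492, -28.750 + 1.235] = [-29.242, -27.515]. RSS = √0.164572 = 0.406.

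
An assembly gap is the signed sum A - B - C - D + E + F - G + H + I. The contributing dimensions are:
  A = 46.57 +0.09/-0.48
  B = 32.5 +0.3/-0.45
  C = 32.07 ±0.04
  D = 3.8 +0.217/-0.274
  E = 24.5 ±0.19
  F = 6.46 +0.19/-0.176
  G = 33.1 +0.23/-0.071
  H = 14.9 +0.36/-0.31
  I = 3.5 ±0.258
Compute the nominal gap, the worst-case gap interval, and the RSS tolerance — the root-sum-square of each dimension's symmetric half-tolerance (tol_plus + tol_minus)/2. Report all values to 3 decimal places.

Stack each dimension's contribution:
  +A: nom +46.570 → Σnom=46.570; wc +0.090/-0.480 → slack +0.090/-0.480; half-tol=0.285, Σhalf²=0.081225
  -B: nom -32.500 → Σnom=14.070; wc +0.450/-0.300 → slack +0.540/-0.780; half-tol=0.375, Σhalf²=0.221850
  -C: nom -32.070 → Σnom=-18.000; wc +0.040/-0.040 → slack +0.580/-0.820; half-tol=0.040, Σhalf²=0.223450
  -D: nom -3.800 → Σnom=-21.800; wc +0.274/-0.217 → slack +0.854/-1.037; half-tol=0.245, Σhalf²=0.283720
  +E: nom +24.500 → Σnom=2.700; wc +0.190/-0.190 → slack +1.044/-1.227; half-tol=0.190, Σhalf²=0.319820
  +F: nom +6.460 → Σnom=9.160; wc +0.190/-0.176 → slack +1.234/-1.403; half-tol=0.183, Σhalf²=0.353309
  -G: nom -33.100 → Σnom=-23.940; wc +0.071/-0.230 → slack +1.305/-1.633; half-tol=0.150, Σhalf²=0.375960
  +H: nom +14.900 → Σnom=-9.040; wc +0.360/-0.310 → slack +1.665/-1.943; half-tol=0.335, Σhalf²=0.488184
  +I: nom +3.500 → Σnom=-5.540; wc +0.258/-0.258 → slack +1.923/-2.201; half-tol=0.258, Σhalf²=0.554748
Nominal = -5.540. Worst-case = [-5.540 - 2.201, -5.540 + 1.923] = [-7.741, -3.617]. RSS = √0.554748 = 0.745.

nominal=-5.540 wc=[-7.741,-3.617] rss=0.745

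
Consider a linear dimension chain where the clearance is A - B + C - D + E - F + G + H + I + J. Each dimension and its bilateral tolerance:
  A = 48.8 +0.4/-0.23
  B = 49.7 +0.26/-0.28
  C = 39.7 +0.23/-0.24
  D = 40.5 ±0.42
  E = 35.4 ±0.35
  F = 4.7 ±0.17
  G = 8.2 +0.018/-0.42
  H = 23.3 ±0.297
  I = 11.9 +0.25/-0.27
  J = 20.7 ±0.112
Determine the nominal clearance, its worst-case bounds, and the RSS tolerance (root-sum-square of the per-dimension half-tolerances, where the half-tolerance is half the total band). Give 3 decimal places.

Stack each dimension's contribution:
  +A: nom +48.800 → Σnom=48.800; wc +0.400/-0.230 → slack +0.400/-0.230; half-tol=0.315, Σhalf²=0.099225
  -B: nom -49.700 → Σnom=-0.900; wc +0.280/-0.260 → slack +0.680/-0.490; half-tol=0.270, Σhalf²=0.172125
  +C: nom +39.700 → Σnom=38.800; wc +0.230/-0.240 → slack +0.910/-0.730; half-tol=0.235, Σhalf²=0.227350
  -D: nom -40.500 → Σnom=-1.700; wc +0.420/-0.420 → slack +1.330/-1.150; half-tol=0.420, Σhalf²=0.403750
  +E: nom +35.400 → Σnom=33.700; wc +0.350/-0.350 → slack +1.680/-1.500; half-tol=0.350, Σhalf²=0.526250
  -F: nom -4.700 → Σnom=29.000; wc +0.170/-0.170 → slack +1.850/-1.670; half-tol=0.170, Σhalf²=0.555150
  +G: nom +8.200 → Σnom=37.200; wc +0.018/-0.420 → slack +1.868/-2.090; half-tol=0.219, Σhalf²=0.603111
  +H: nom +23.300 → Σnom=60.500; wc +0.297/-0.297 → slack +2.165/-2.387; half-tol=0.297, Σhalf²=0.691320
  +I: nom +11.900 → Σnom=72.400; wc +0.250/-0.270 → slack +2.415/-2.657; half-tol=0.260, Σhalf²=0.758920
  +J: nom +20.700 → Σnom=93.100; wc +0.112/-0.112 → slack +2.527/-2.769; half-tol=0.112, Σhalf²=0.771464
Nominal = 93.100. Worst-case = [93.100 - 2.769, 93.100 + 2.527] = [90.331, 95.627]. RSS = √0.771464 = 0.878.

nominal=93.100 wc=[90.331,95.627] rss=0.878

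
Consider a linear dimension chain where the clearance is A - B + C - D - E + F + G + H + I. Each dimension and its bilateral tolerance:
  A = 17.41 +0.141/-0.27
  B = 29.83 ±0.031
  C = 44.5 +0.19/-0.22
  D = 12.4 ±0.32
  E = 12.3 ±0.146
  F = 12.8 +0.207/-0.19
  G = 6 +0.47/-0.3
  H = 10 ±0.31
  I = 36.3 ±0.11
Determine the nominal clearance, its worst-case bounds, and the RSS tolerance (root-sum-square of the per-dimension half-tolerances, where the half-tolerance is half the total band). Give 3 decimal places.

Stack each dimension's contribution:
  +A: nom +17.410 → Σnom=17.410; wc +0.141/-0.270 → slack +0.141/-0.270; half-tol=0.206, Σhalf²=0.042230
  -B: nom -29.830 → Σnom=-12.420; wc +0.031/-0.031 → slack +0.172/-0.301; half-tol=0.031, Σhalf²=0.043191
  +C: nom +44.500 → Σnom=32.080; wc +0.190/-0.220 → slack +0.362/-0.521; half-tol=0.205, Σhalf²=0.085216
  -D: nom -12.400 → Σnom=19.680; wc +0.320/-0.320 → slack +0.682/-0.841; half-tol=0.320, Σhalf²=0.187616
  -E: nom -12.300 → Σnom=7.380; wc +0.146/-0.146 → slack +0.828/-0.987; half-tol=0.146, Σhalf²=0.208932
  +F: nom +12.800 → Σnom=20.180; wc +0.207/-0.190 → slack +1.035/-1.177; half-tol=0.199, Σhalf²=0.248335
  +G: nom +6.000 → Σnom=26.180; wc +0.470/-0.300 → slack +1.505/-1.477; half-tol=0.385, Σhalf²=0.396560
  +H: nom +10.000 → Σnom=36.180; wc +0.310/-0.310 → slack +1.815/-1.787; half-tol=0.310, Σhalf²=0.492660
  +I: nom +36.300 → Σnom=72.480; wc +0.110/-0.110 → slack +1.925/-1.897; half-tol=0.110, Σhalf²=0.504760
Nominal = 72.480. Worst-case = [72.480 - 1.897, 72.480 + 1.925] = [70.583, 74.405]. RSS = √0.504760 = 0.710.

nominal=72.480 wc=[70.583,74.405] rss=0.710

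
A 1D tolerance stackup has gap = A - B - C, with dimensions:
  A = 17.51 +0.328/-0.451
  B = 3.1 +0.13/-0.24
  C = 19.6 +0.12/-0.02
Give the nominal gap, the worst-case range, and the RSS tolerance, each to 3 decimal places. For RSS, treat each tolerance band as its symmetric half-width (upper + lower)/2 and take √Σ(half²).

Stack each dimension's contribution:
  +A: nom +17.510 → Σnom=17.510; wc +0.328/-0.451 → slack +0.328/-0.451; half-tol=0.390, Σhalf²=0.151710
  -B: nom -3.100 → Σnom=14.410; wc +0.240/-0.130 → slack +0.568/-0.581; half-tol=0.185, Σhalf²=0.185935
  -C: nom -19.600 → Σnom=-5.190; wc +0.020/-0.120 → slack +0.588/-0.701; half-tol=0.070, Σhalf²=0.190835
Nominal = -5.190. Worst-case = [-5.190 - 0.701, -5.190 + 0.588] = [-5.891, -4.602]. RSS = √0.190835 = 0.437.

nominal=-5.190 wc=[-5.891,-4.602] rss=0.437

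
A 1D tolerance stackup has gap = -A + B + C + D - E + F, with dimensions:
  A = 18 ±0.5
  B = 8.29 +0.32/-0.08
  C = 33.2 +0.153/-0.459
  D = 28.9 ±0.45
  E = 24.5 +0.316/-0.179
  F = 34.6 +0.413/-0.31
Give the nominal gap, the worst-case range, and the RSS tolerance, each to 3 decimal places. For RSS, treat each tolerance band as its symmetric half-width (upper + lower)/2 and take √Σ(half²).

Stack each dimension's contribution:
  -A: nom -18.000 → Σnom=-18.000; wc +0.500/-0.500 → slack +0.500/-0.500; half-tol=0.500, Σhalf²=0.250000
  +B: nom +8.290 → Σnom=-9.710; wc +0.320/-0.080 → slack +0.820/-0.580; half-tol=0.200, Σhalf²=0.290000
  +C: nom +33.200 → Σnom=23.490; wc +0.153/-0.459 → slack +0.973/-1.039; half-tol=0.306, Σhalf²=0.383636
  +D: nom +28.900 → Σnom=52.390; wc +0.450/-0.450 → slack +1.423/-1.489; half-tol=0.450, Σhalf²=0.586136
  -E: nom -24.500 → Σnom=27.890; wc +0.179/-0.316 → slack +1.602/-1.805; half-tol=0.247, Σhalf²=0.647392
  +F: nom +34.600 → Σnom=62.490; wc +0.413/-0.310 → slack +2.015/-2.115; half-tol=0.361, Σhalf²=0.778075
Nominal = 62.490. Worst-case = [62.490 - 2.115, 62.490 + 2.015] = [60.375, 64.505]. RSS = √0.778075 = 0.882.

nominal=62.490 wc=[60.375,64.505] rss=0.882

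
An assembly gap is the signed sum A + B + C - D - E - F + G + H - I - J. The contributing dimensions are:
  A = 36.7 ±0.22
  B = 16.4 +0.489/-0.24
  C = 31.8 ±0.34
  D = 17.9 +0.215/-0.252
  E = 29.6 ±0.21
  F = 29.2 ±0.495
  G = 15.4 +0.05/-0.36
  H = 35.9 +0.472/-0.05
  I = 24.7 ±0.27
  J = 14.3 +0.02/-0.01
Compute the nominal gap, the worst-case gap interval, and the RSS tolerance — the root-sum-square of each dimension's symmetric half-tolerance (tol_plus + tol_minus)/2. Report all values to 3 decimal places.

Stack each dimension's contribution:
  +A: nom +36.700 → Σnom=36.700; wc +0.220/-0.220 → slack +0.220/-0.220; half-tol=0.220, Σhalf²=0.048400
  +B: nom +16.400 → Σnom=53.100; wc +0.489/-0.240 → slack +0.709/-0.460; half-tol=0.364, Σhalf²=0.181260
  +C: nom +31.800 → Σnom=84.900; wc +0.340/-0.340 → slack +1.049/-0.800; half-tol=0.340, Σhalf²=0.296860
  -D: nom -17.900 → Σnom=67.000; wc +0.252/-0.215 → slack +1.301/-1.015; half-tol=0.233, Σhalf²=0.351382
  -E: nom -29.600 → Σnom=37.400; wc +0.210/-0.210 → slack +1.511/-1.225; half-tol=0.210, Σhalf²=0.395482
  -F: nom -29.200 → Σnom=8.200; wc +0.495/-0.495 → slack +2.006/-1.720; half-tol=0.495, Σhalf²=0.640508
  +G: nom +15.400 → Σnom=23.600; wc +0.050/-0.360 → slack +2.056/-2.080; half-tol=0.205, Σhalf²=0.682532
  +H: nom +35.900 → Σnom=59.500; wc +0.472/-0.050 → slack +2.528/-2.130; half-tol=0.261, Σhalf²=0.750653
  -I: nom -24.700 → Σnom=34.800; wc +0.270/-0.270 → slack +2.798/-2.400; half-tol=0.270, Σhalf²=0.823553
  -J: nom -14.300 → Σnom=20.500; wc +0.010/-0.020 → slack +2.808/-2.420; half-tol=0.015, Σhalf²=0.823778
Nominal = 20.500. Worst-case = [20.500 - 2.420, 20.500 + 2.808] = [18.080, 23.308]. RSS = √0.823778 = 0.908.

nominal=20.500 wc=[18.080,23.308] rss=0.908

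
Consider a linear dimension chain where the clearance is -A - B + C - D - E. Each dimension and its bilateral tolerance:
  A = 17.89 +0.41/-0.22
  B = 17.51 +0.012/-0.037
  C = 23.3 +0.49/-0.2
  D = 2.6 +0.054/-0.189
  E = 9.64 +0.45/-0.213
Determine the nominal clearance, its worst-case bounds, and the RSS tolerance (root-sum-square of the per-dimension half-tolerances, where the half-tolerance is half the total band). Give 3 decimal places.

nominal=-24.340 wc=[-25.466,-23.191] rss=0.586

Stack each dimension's contribution:
  -A: nom -17.890 → Σnom=-17.890; wc +0.220/-0.410 → slack +0.220/-0.410; half-tol=0.315, Σhalf²=0.099225
  -B: nom -17.510 → Σnom=-35.400; wc +0.037/-0.012 → slack +0.257/-0.422; half-tol=0.025, Σhalf²=0.099825
  +C: nom +23.300 → Σnom=-12.100; wc +0.490/-0.200 → slack +0.747/-0.622; half-tol=0.345, Σhalf²=0.218850
  -D: nom -2.600 → Σnom=-14.700; wc +0.189/-0.054 → slack +0.936/-0.676; half-tol=0.121, Σhalf²=0.233612
  -E: nom -9.640 → Σnom=-24.340; wc +0.213/-0.450 → slack +1.149/-1.126; half-tol=0.332, Σhalf²=0.343505
Nominal = -24.340. Worst-case = [-24.340 - 1.126, -24.340 + 1.149] = [-25.466, -23.191]. RSS = √0.343505 = 0.586.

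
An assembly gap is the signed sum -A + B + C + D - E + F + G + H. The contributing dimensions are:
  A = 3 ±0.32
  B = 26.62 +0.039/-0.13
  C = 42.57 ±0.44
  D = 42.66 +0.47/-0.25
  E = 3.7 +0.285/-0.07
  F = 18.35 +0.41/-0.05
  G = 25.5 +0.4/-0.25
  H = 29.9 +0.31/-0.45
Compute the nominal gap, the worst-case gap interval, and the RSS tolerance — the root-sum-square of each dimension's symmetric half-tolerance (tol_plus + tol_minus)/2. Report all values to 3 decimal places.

nominal=178.900 wc=[176.725,181.359] rss=0.876

Stack each dimension's contribution:
  -A: nom -3.000 → Σnom=-3.000; wc +0.320/-0.320 → slack +0.320/-0.320; half-tol=0.320, Σhalf²=0.102400
  +B: nom +26.620 → Σnom=23.620; wc +0.039/-0.130 → slack +0.359/-0.450; half-tol=0.085, Σhalf²=0.109540
  +C: nom +42.570 → Σnom=66.190; wc +0.440/-0.440 → slack +0.799/-0.890; half-tol=0.440, Σhalf²=0.303140
  +D: nom +42.660 → Σnom=108.850; wc +0.470/-0.250 → slack +1.269/-1.140; half-tol=0.360, Σhalf²=0.432740
  -E: nom -3.700 → Σnom=105.150; wc +0.070/-0.285 → slack +1.339/-1.425; half-tol=0.177, Σhalf²=0.464247
  +F: nom +18.350 → Σnom=123.500; wc +0.410/-0.050 → slack +1.749/-1.475; half-tol=0.230, Σhalf²=0.517146
  +G: nom +25.500 → Σnom=149.000; wc +0.400/-0.250 → slack +2.149/-1.725; half-tol=0.325, Σhalf²=0.622771
  +H: nom +29.900 → Σnom=178.900; wc +0.310/-0.450 → slack +2.459/-2.175; half-tol=0.380, Σhalf²=0.767171
Nominal = 178.900. Worst-case = [178.900 - 2.175, 178.900 + 2.459] = [176.725, 181.359]. RSS = √0.767171 = 0.876.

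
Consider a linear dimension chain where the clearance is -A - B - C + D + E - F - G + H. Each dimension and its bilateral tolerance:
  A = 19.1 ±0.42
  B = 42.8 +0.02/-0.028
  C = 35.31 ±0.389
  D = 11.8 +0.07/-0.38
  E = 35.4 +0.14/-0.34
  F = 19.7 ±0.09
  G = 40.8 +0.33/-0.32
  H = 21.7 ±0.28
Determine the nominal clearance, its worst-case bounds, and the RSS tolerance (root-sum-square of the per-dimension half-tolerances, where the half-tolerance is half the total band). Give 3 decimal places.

Stack each dimension's contribution:
  -A: nom -19.100 → Σnom=-19.100; wc +0.420/-0.420 → slack +0.420/-0.420; half-tol=0.420, Σhalf²=0.176400
  -B: nom -42.800 → Σnom=-61.900; wc +0.028/-0.020 → slack +0.448/-0.440; half-tol=0.024, Σhalf²=0.176976
  -C: nom -35.310 → Σnom=-97.210; wc +0.389/-0.389 → slack +0.837/-0.829; half-tol=0.389, Σhalf²=0.328297
  +D: nom +11.800 → Σnom=-85.410; wc +0.070/-0.380 → slack +0.907/-1.209; half-tol=0.225, Σhalf²=0.378922
  +E: nom +35.400 → Σnom=-50.010; wc +0.140/-0.340 → slack +1.047/-1.549; half-tol=0.240, Σhalf²=0.436522
  -F: nom -19.700 → Σnom=-69.710; wc +0.090/-0.090 → slack +1.137/-1.639; half-tol=0.090, Σhalf²=0.444622
  -G: nom -40.800 → Σnom=-110.510; wc +0.320/-0.330 → slack +1.457/-1.969; half-tol=0.325, Σhalf²=0.550247
  +H: nom +21.700 → Σnom=-88.810; wc +0.280/-0.280 → slack +1.737/-2.249; half-tol=0.280, Σhalf²=0.628647
Nominal = -88.810. Worst-case = [-88.810 - 2.249, -88.810 + 1.737] = [-91.059, -87.073]. RSS = √0.628647 = 0.793.

nominal=-88.810 wc=[-91.059,-87.073] rss=0.793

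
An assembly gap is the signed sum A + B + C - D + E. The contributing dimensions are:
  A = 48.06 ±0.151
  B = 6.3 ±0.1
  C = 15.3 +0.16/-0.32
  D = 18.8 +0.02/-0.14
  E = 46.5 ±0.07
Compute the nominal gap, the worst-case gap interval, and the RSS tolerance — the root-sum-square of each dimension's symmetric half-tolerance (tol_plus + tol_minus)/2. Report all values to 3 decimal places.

Stack each dimension's contribution:
  +A: nom +48.060 → Σnom=48.060; wc +0.151/-0.151 → slack +0.151/-0.151; half-tol=0.151, Σhalf²=0.022801
  +B: nom +6.300 → Σnom=54.360; wc +0.100/-0.100 → slack +0.251/-0.251; half-tol=0.100, Σhalf²=0.032801
  +C: nom +15.300 → Σnom=69.660; wc +0.160/-0.320 → slack +0.411/-0.571; half-tol=0.240, Σhalf²=0.090401
  -D: nom -18.800 → Σnom=50.860; wc +0.140/-0.020 → slack +0.551/-0.591; half-tol=0.080, Σhalf²=0.096801
  +E: nom +46.500 → Σnom=97.360; wc +0.070/-0.070 → slack +0.621/-0.661; half-tol=0.070, Σhalf²=0.101701
Nominal = 97.360. Worst-case = [97.360 - 0.661, 97.360 + 0.621] = [96.699, 97.981]. RSS = √0.101701 = 0.319.

nominal=97.360 wc=[96.699,97.981] rss=0.319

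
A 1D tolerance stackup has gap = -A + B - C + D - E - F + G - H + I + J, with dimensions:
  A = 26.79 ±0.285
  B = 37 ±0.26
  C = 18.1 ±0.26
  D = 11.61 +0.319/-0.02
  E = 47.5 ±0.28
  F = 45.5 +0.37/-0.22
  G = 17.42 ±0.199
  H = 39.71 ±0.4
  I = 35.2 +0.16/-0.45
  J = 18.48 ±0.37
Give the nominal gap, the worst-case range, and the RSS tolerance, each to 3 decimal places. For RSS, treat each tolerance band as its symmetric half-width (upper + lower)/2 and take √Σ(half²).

Stack each dimension's contribution:
  -A: nom -26.790 → Σnom=-26.790; wc +0.285/-0.285 → slack +0.285/-0.285; half-tol=0.285, Σhalf²=0.081225
  +B: nom +37.000 → Σnom=10.210; wc +0.260/-0.260 → slack +0.545/-0.545; half-tol=0.260, Σhalf²=0.148825
  -C: nom -18.100 → Σnom=-7.890; wc +0.260/-0.260 → slack +0.805/-0.805; half-tol=0.260, Σhalf²=0.216425
  +D: nom +11.610 → Σnom=3.720; wc +0.319/-0.020 → slack +1.124/-0.825; half-tol=0.170, Σhalf²=0.245155
  -E: nom -47.500 → Σnom=-43.780; wc +0.280/-0.280 → slack +1.404/-1.105; half-tol=0.280, Σhalf²=0.323555
  -F: nom -45.500 → Σnom=-89.280; wc +0.220/-0.370 → slack +1.624/-1.475; half-tol=0.295, Σhalf²=0.410580
  +G: nom +17.420 → Σnom=-71.860; wc +0.199/-0.199 → slack +1.823/-1.674; half-tol=0.199, Σhalf²=0.450181
  -H: nom -39.710 → Σnom=-111.570; wc +0.400/-0.400 → slack +2.223/-2.074; half-tol=0.400, Σhalf²=0.610181
  +I: nom +35.200 → Σnom=-76.370; wc +0.160/-0.450 → slack +2.383/-2.524; half-tol=0.305, Σhalf²=0.703206
  +J: nom +18.480 → Σnom=-57.890; wc +0.370/-0.370 → slack +2.753/-2.894; half-tol=0.370, Σhalf²=0.840106
Nominal = -57.890. Worst-case = [-57.890 - 2.894, -57.890 + 2.753] = [-60.784, -55.137]. RSS = √0.840106 = 0.917.

nominal=-57.890 wc=[-60.784,-55.137] rss=0.917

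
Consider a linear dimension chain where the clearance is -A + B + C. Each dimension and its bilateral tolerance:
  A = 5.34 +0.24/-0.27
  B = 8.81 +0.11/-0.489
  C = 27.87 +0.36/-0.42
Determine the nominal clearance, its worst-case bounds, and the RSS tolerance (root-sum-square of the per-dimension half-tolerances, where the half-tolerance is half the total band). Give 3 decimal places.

nominal=31.340 wc=[30.191,32.080] rss=0.554

Stack each dimension's contribution:
  -A: nom -5.340 → Σnom=-5.340; wc +0.270/-0.240 → slack +0.270/-0.240; half-tol=0.255, Σhalf²=0.065025
  +B: nom +8.810 → Σnom=3.470; wc +0.110/-0.489 → slack +0.380/-0.729; half-tol=0.299, Σhalf²=0.154725
  +C: nom +27.870 → Σnom=31.340; wc +0.360/-0.420 → slack +0.740/-1.149; half-tol=0.390, Σhalf²=0.306825
Nominal = 31.340. Worst-case = [31.340 - 1.149, 31.340 + 0.740] = [30.191, 32.080]. RSS = √0.306825 = 0.554.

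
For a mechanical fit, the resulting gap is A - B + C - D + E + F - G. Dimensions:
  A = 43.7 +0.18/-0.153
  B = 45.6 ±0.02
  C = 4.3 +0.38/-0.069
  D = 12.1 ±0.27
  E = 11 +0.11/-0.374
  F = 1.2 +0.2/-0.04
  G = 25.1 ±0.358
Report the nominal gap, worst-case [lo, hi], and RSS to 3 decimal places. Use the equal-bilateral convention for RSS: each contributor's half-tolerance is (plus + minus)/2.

Stack each dimension's contribution:
  +A: nom +43.700 → Σnom=43.700; wc +0.180/-0.153 → slack +0.180/-0.153; half-tol=0.166, Σhalf²=0.027722
  -B: nom -45.600 → Σnom=-1.900; wc +0.020/-0.020 → slack +0.200/-0.173; half-tol=0.020, Σhalf²=0.028122
  +C: nom +4.300 → Σnom=2.400; wc +0.380/-0.069 → slack +0.580/-0.242; half-tol=0.225, Σhalf²=0.078522
  -D: nom -12.100 → Σnom=-9.700; wc +0.270/-0.270 → slack +0.850/-0.512; half-tol=0.270, Σhalf²=0.151423
  +E: nom +11.000 → Σnom=1.300; wc +0.110/-0.374 → slack +0.960/-0.886; half-tol=0.242, Σhalf²=0.209987
  +F: nom +1.200 → Σnom=2.500; wc +0.200/-0.040 → slack +1.160/-0.926; half-tol=0.120, Σhalf²=0.224387
  -G: nom -25.100 → Σnom=-22.600; wc +0.358/-0.358 → slack +1.518/-1.284; half-tol=0.358, Σhalf²=0.352550
Nominal = -22.600. Worst-case = [-22.600 - 1.284, -22.600 + 1.518] = [-23.884, -21.082]. RSS = √0.352550 = 0.594.

nominal=-22.600 wc=[-23.884,-21.082] rss=0.594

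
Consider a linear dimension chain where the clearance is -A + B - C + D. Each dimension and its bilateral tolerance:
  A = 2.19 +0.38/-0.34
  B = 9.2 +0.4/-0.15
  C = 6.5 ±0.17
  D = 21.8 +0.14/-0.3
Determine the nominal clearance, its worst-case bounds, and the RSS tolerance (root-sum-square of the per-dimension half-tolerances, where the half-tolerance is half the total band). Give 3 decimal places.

nominal=22.310 wc=[21.310,23.360] rss=0.532

Stack each dimension's contribution:
  -A: nom -2.190 → Σnom=-2.190; wc +0.340/-0.380 → slack +0.340/-0.380; half-tol=0.360, Σhalf²=0.129600
  +B: nom +9.200 → Σnom=7.010; wc +0.400/-0.150 → slack +0.740/-0.530; half-tol=0.275, Σhalf²=0.205225
  -C: nom -6.500 → Σnom=0.510; wc +0.170/-0.170 → slack +0.910/-0.700; half-tol=0.170, Σhalf²=0.234125
  +D: nom +21.800 → Σnom=22.310; wc +0.140/-0.300 → slack +1.050/-1.000; half-tol=0.220, Σhalf²=0.282525
Nominal = 22.310. Worst-case = [22.310 - 1.000, 22.310 + 1.050] = [21.310, 23.360]. RSS = √0.282525 = 0.532.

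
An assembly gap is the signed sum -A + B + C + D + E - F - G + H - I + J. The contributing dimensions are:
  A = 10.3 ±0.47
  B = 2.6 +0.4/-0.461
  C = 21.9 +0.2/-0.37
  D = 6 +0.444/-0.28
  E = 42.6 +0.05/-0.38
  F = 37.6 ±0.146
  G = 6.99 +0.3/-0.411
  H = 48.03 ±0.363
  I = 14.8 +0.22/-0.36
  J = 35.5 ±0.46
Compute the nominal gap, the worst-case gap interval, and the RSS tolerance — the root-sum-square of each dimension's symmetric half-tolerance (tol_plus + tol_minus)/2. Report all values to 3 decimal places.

nominal=86.940 wc=[83.490,90.244] rss=1.114

Stack each dimension's contribution:
  -A: nom -10.300 → Σnom=-10.300; wc +0.470/-0.470 → slack +0.470/-0.470; half-tol=0.470, Σhalf²=0.220900
  +B: nom +2.600 → Σnom=-7.700; wc +0.400/-0.461 → slack +0.870/-0.931; half-tol=0.430, Σhalf²=0.406230
  +C: nom +21.900 → Σnom=14.200; wc +0.200/-0.370 → slack +1.070/-1.301; half-tol=0.285, Σhalf²=0.487455
  +D: nom +6.000 → Σnom=20.200; wc +0.444/-0.280 → slack +1.514/-1.581; half-tol=0.362, Σhalf²=0.618499
  +E: nom +42.600 → Σnom=62.800; wc +0.050/-0.380 → slack +1.564/-1.961; half-tol=0.215, Σhalf²=0.664724
  -F: nom -37.600 → Σnom=25.200; wc +0.146/-0.146 → slack +1.710/-2.107; half-tol=0.146, Σhalf²=0.686040
  -G: nom -6.990 → Σnom=18.210; wc +0.411/-0.300 → slack +2.121/-2.407; half-tol=0.355, Σhalf²=0.812420
  +H: nom +48.030 → Σnom=66.240; wc +0.363/-0.363 → slack +2.484/-2.770; half-tol=0.363, Σhalf²=0.944189
  -I: nom -14.800 → Σnom=51.440; wc +0.360/-0.220 → slack +2.844/-2.990; half-tol=0.290, Σhalf²=1.028289
  +J: nom +35.500 → Σnom=86.940; wc +0.460/-0.460 → slack +3.304/-3.450; half-tol=0.460, Σhalf²=1.239889
Nominal = 86.940. Worst-case = [86.940 - 3.450, 86.940 + 3.304] = [83.490, 90.244]. RSS = √1.239889 = 1.114.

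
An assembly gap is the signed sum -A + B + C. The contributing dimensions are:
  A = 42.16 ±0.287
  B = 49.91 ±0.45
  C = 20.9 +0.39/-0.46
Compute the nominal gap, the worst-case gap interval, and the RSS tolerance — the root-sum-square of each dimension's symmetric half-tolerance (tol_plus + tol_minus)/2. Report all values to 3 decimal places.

Stack each dimension's contribution:
  -A: nom -42.160 → Σnom=-42.160; wc +0.287/-0.287 → slack +0.287/-0.287; half-tol=0.287, Σhalf²=0.082369
  +B: nom +49.910 → Σnom=7.750; wc +0.450/-0.450 → slack +0.737/-0.737; half-tol=0.450, Σhalf²=0.284869
  +C: nom +20.900 → Σnom=28.650; wc +0.390/-0.460 → slack +1.127/-1.197; half-tol=0.425, Σhalf²=0.465494
Nominal = 28.650. Worst-case = [28.650 - 1.197, 28.650 + 1.127] = [27.453, 29.777]. RSS = √0.465494 = 0.682.

nominal=28.650 wc=[27.453,29.777] rss=0.682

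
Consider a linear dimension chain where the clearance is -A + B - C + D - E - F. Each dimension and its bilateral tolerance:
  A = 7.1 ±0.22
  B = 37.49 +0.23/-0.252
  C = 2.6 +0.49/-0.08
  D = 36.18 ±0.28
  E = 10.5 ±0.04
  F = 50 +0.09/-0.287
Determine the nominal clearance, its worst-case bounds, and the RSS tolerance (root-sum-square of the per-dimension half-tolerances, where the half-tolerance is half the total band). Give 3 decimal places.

nominal=3.470 wc=[2.098,4.607] rss=0.551

Stack each dimension's contribution:
  -A: nom -7.100 → Σnom=-7.100; wc +0.220/-0.220 → slack +0.220/-0.220; half-tol=0.220, Σhalf²=0.048400
  +B: nom +37.490 → Σnom=30.390; wc +0.230/-0.252 → slack +0.450/-0.472; half-tol=0.241, Σhalf²=0.106481
  -C: nom -2.600 → Σnom=27.790; wc +0.080/-0.490 → slack +0.530/-0.962; half-tol=0.285, Σhalf²=0.187706
  +D: nom +36.180 → Σnom=63.970; wc +0.280/-0.280 → slack +0.810/-1.242; half-tol=0.280, Σhalf²=0.266106
  -E: nom -10.500 → Σnom=53.470; wc +0.040/-0.040 → slack +0.850/-1.282; half-tol=0.040, Σhalf²=0.267706
  -F: nom -50.000 → Σnom=3.470; wc +0.287/-0.090 → slack +1.137/-1.372; half-tol=0.189, Σhalf²=0.303238
Nominal = 3.470. Worst-case = [3.470 - 1.372, 3.470 + 1.137] = [2.098, 4.607]. RSS = √0.303238 = 0.551.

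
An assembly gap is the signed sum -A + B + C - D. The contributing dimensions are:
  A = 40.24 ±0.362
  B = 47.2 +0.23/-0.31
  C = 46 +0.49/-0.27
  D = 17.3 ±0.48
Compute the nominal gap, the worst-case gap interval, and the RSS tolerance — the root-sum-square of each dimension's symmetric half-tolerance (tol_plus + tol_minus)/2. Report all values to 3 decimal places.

nominal=35.660 wc=[34.238,37.222] rss=0.761

Stack each dimension's contribution:
  -A: nom -40.240 → Σnom=-40.240; wc +0.362/-0.362 → slack +0.362/-0.362; half-tol=0.362, Σhalf²=0.131044
  +B: nom +47.200 → Σnom=6.960; wc +0.230/-0.310 → slack +0.592/-0.672; half-tol=0.270, Σhalf²=0.203944
  +C: nom +46.000 → Σnom=52.960; wc +0.490/-0.270 → slack +1.082/-0.942; half-tol=0.380, Σhalf²=0.348344
  -D: nom -17.300 → Σnom=35.660; wc +0.480/-0.480 → slack +1.562/-1.422; half-tol=0.480, Σhalf²=0.578744
Nominal = 35.660. Worst-case = [35.660 - 1.422, 35.660 + 1.562] = [34.238, 37.222]. RSS = √0.578744 = 0.761.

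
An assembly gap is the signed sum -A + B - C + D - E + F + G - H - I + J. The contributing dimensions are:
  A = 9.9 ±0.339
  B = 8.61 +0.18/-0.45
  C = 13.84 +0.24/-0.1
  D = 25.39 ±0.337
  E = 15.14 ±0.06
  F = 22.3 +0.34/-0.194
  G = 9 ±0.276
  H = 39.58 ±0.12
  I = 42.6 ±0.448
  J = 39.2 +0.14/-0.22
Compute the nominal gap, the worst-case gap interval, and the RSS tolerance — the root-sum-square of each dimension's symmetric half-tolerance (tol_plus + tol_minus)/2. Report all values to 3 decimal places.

nominal=-16.560 wc=[-19.244,-14.220] rss=0.869

Stack each dimension's contribution:
  -A: nom -9.900 → Σnom=-9.900; wc +0.339/-0.339 → slack +0.339/-0.339; half-tol=0.339, Σhalf²=0.114921
  +B: nom +8.610 → Σnom=-1.290; wc +0.180/-0.450 → slack +0.519/-0.789; half-tol=0.315, Σhalf²=0.214146
  -C: nom -13.840 → Σnom=-15.130; wc +0.100/-0.240 → slack +0.619/-1.029; half-tol=0.170, Σhalf²=0.243046
  +D: nom +25.390 → Σnom=10.260; wc +0.337/-0.337 → slack +0.956/-1.366; half-tol=0.337, Σhalf²=0.356615
  -E: nom -15.140 → Σnom=-4.880; wc +0.060/-0.060 → slack +1.016/-1.426; half-tol=0.060, Σhalf²=0.360215
  +F: nom +22.300 → Σnom=17.420; wc +0.340/-0.194 → slack +1.356/-1.620; half-tol=0.267, Σhalf²=0.431504
  +G: nom +9.000 → Σnom=26.420; wc +0.276/-0.276 → slack +1.632/-1.896; half-tol=0.276, Σhalf²=0.507680
  -H: nom -39.580 → Σnom=-13.160; wc +0.120/-0.120 → slack +1.752/-2.016; half-tol=0.120, Σhalf²=0.522080
  -I: nom -42.600 → Σnom=-55.760; wc +0.448/-0.448 → slack +2.200/-2.464; half-tol=0.448, Σhalf²=0.722784
  +J: nom +39.200 → Σnom=-16.560; wc +0.140/-0.220 → slack +2.340/-2.684; half-tol=0.180, Σhalf²=0.755184
Nominal = -16.560. Worst-case = [-16.560 - 2.684, -16.560 + 2.340] = [-19.244, -14.220]. RSS = √0.755184 = 0.869.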